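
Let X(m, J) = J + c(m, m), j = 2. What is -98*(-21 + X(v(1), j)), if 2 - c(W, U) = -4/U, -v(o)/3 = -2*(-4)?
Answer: 5047/3 ≈ 1682.3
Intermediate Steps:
v(o) = -24 (v(o) = -(-6)*(-4) = -3*8 = -24)
c(W, U) = 2 + 4/U (c(W, U) = 2 - (-4)/U = 2 + 4/U)
X(m, J) = 2 + J + 4/m (X(m, J) = J + (2 + 4/m) = 2 + J + 4/m)
-98*(-21 + X(v(1), j)) = -98*(-21 + (2 + 2 + 4/(-24))) = -98*(-21 + (2 + 2 + 4*(-1/24))) = -98*(-21 + (2 + 2 - ⅙)) = -98*(-21 + 23/6) = -98*(-103/6) = 5047/3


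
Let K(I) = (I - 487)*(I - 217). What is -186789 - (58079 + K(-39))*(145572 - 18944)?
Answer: -24405834369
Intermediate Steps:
K(I) = (-487 + I)*(-217 + I)
-186789 - (58079 + K(-39))*(145572 - 18944) = -186789 - (58079 + (105679 + (-39)**2 - 704*(-39)))*(145572 - 18944) = -186789 - (58079 + (105679 + 1521 + 27456))*126628 = -186789 - (58079 + 134656)*126628 = -186789 - 192735*126628 = -186789 - 1*24405647580 = -186789 - 24405647580 = -24405834369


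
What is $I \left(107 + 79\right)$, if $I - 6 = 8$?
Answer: $2604$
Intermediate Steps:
$I = 14$ ($I = 6 + 8 = 14$)
$I \left(107 + 79\right) = 14 \left(107 + 79\right) = 14 \cdot 186 = 2604$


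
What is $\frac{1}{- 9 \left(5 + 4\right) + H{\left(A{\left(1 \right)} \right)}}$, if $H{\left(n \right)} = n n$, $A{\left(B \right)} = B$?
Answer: $- \frac{1}{80} \approx -0.0125$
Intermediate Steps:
$H{\left(n \right)} = n^{2}$
$\frac{1}{- 9 \left(5 + 4\right) + H{\left(A{\left(1 \right)} \right)}} = \frac{1}{- 9 \left(5 + 4\right) + 1^{2}} = \frac{1}{\left(-9\right) 9 + 1} = \frac{1}{-81 + 1} = \frac{1}{-80} = - \frac{1}{80}$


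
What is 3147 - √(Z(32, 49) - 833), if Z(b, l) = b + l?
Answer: 3147 - 4*I*√47 ≈ 3147.0 - 27.423*I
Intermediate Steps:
3147 - √(Z(32, 49) - 833) = 3147 - √((32 + 49) - 833) = 3147 - √(81 - 833) = 3147 - √(-752) = 3147 - 4*I*√47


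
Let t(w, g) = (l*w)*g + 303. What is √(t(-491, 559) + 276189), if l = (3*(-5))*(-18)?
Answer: I*√73830138 ≈ 8592.5*I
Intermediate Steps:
l = 270 (l = -15*(-18) = 270)
t(w, g) = 303 + 270*g*w (t(w, g) = (270*w)*g + 303 = 270*g*w + 303 = 303 + 270*g*w)
√(t(-491, 559) + 276189) = √((303 + 270*559*(-491)) + 276189) = √((303 - 74106630) + 276189) = √(-74106327 + 276189) = √(-73830138) = I*√73830138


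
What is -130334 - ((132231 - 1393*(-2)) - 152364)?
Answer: -112987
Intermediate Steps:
-130334 - ((132231 - 1393*(-2)) - 152364) = -130334 - ((132231 + 2786) - 152364) = -130334 - (135017 - 152364) = -130334 - 1*(-17347) = -130334 + 17347 = -112987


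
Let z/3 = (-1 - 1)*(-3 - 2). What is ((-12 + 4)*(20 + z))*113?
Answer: -45200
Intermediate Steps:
z = 30 (z = 3*((-1 - 1)*(-3 - 2)) = 3*(-2*(-5)) = 3*10 = 30)
((-12 + 4)*(20 + z))*113 = ((-12 + 4)*(20 + 30))*113 = -8*50*113 = -400*113 = -45200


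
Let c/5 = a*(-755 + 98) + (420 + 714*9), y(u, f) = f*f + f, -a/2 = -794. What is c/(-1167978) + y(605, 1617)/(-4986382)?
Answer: 1898782409036/485332039633 ≈ 3.9123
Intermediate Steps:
a = 1588 (a = -2*(-794) = 1588)
y(u, f) = f + f² (y(u, f) = f² + f = f + f²)
c = -5182350 (c = 5*(1588*(-755 + 98) + (420 + 714*9)) = 5*(1588*(-657) + (420 + 6426)) = 5*(-1043316 + 6846) = 5*(-1036470) = -5182350)
c/(-1167978) + y(605, 1617)/(-4986382) = -5182350/(-1167978) + (1617*(1 + 1617))/(-4986382) = -5182350*(-1/1167978) + (1617*1618)*(-1/4986382) = 863725/194663 + 2616306*(-1/4986382) = 863725/194663 - 1308153/2493191 = 1898782409036/485332039633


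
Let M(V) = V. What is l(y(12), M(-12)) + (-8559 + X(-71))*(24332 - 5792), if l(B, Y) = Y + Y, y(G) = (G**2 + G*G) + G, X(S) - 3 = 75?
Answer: -157237764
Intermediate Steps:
X(S) = 78 (X(S) = 3 + 75 = 78)
y(G) = G + 2*G**2 (y(G) = (G**2 + G**2) + G = 2*G**2 + G = G + 2*G**2)
l(B, Y) = 2*Y
l(y(12), M(-12)) + (-8559 + X(-71))*(24332 - 5792) = 2*(-12) + (-8559 + 78)*(24332 - 5792) = -24 - 8481*18540 = -24 - 157237740 = -157237764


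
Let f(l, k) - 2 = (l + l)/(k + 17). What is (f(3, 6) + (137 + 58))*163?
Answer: 739531/23 ≈ 32154.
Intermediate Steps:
f(l, k) = 2 + 2*l/(17 + k) (f(l, k) = 2 + (l + l)/(k + 17) = 2 + (2*l)/(17 + k) = 2 + 2*l/(17 + k))
(f(3, 6) + (137 + 58))*163 = (2*(17 + 6 + 3)/(17 + 6) + (137 + 58))*163 = (2*26/23 + 195)*163 = (2*(1/23)*26 + 195)*163 = (52/23 + 195)*163 = (4537/23)*163 = 739531/23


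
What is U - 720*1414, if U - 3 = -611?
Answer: -1018688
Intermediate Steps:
U = -608 (U = 3 - 611 = -608)
U - 720*1414 = -608 - 720*1414 = -608 - 1018080 = -1018688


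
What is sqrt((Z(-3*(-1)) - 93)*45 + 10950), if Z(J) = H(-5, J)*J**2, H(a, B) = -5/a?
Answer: sqrt(7170) ≈ 84.676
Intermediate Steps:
Z(J) = J**2 (Z(J) = (-5/(-5))*J**2 = (-5*(-1/5))*J**2 = 1*J**2 = J**2)
sqrt((Z(-3*(-1)) - 93)*45 + 10950) = sqrt(((-3*(-1))**2 - 93)*45 + 10950) = sqrt((3**2 - 93)*45 + 10950) = sqrt((9 - 93)*45 + 10950) = sqrt(-84*45 + 10950) = sqrt(-3780 + 10950) = sqrt(7170)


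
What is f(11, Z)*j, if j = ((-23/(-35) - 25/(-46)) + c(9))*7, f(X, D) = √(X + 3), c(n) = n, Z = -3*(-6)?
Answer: 16423*√14/230 ≈ 267.17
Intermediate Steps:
Z = 18
f(X, D) = √(3 + X)
j = 16423/230 (j = ((-23/(-35) - 25/(-46)) + 9)*7 = ((-23*(-1/35) - 25*(-1/46)) + 9)*7 = ((23/35 + 25/46) + 9)*7 = (1933/1610 + 9)*7 = (16423/1610)*7 = 16423/230 ≈ 71.404)
f(11, Z)*j = √(3 + 11)*(16423/230) = √14*(16423/230) = 16423*√14/230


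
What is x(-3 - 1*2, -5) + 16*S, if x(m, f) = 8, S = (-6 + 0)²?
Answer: 584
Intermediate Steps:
S = 36 (S = (-6)² = 36)
x(-3 - 1*2, -5) + 16*S = 8 + 16*36 = 8 + 576 = 584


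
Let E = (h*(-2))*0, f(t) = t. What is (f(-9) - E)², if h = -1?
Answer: 81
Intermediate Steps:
E = 0 (E = -1*(-2)*0 = 2*0 = 0)
(f(-9) - E)² = (-9 - 1*0)² = (-9 + 0)² = (-9)² = 81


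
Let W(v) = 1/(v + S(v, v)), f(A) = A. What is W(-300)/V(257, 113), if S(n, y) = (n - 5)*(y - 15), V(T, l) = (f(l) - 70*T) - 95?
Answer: -1/1721268300 ≈ -5.8097e-10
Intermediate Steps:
V(T, l) = -95 + l - 70*T (V(T, l) = (l - 70*T) - 95 = -95 + l - 70*T)
S(n, y) = (-15 + y)*(-5 + n) (S(n, y) = (-5 + n)*(-15 + y) = (-15 + y)*(-5 + n))
W(v) = 1/(75 + v² - 19*v) (W(v) = 1/(v + (75 - 15*v - 5*v + v*v)) = 1/(v + (75 - 15*v - 5*v + v²)) = 1/(v + (75 + v² - 20*v)) = 1/(75 + v² - 19*v))
W(-300)/V(257, 113) = 1/((75 + (-300)² - 19*(-300))*(-95 + 113 - 70*257)) = 1/((75 + 90000 + 5700)*(-95 + 113 - 17990)) = 1/(95775*(-17972)) = (1/95775)*(-1/17972) = -1/1721268300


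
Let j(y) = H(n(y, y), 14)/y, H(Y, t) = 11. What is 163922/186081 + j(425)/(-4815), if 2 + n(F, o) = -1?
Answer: 111814611953/126930502125 ≈ 0.88091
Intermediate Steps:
n(F, o) = -3 (n(F, o) = -2 - 1 = -3)
j(y) = 11/y
163922/186081 + j(425)/(-4815) = 163922/186081 + (11/425)/(-4815) = 163922*(1/186081) + (11*(1/425))*(-1/4815) = 163922/186081 + (11/425)*(-1/4815) = 163922/186081 - 11/2046375 = 111814611953/126930502125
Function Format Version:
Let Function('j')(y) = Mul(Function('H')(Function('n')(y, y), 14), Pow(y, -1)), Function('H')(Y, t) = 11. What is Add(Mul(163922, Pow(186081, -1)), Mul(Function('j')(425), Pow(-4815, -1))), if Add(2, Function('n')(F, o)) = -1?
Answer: Rational(111814611953, 126930502125) ≈ 0.88091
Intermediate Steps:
Function('n')(F, o) = -3 (Function('n')(F, o) = Add(-2, -1) = -3)
Function('j')(y) = Mul(11, Pow(y, -1))
Add(Mul(163922, Pow(186081, -1)), Mul(Function('j')(425), Pow(-4815, -1))) = Add(Mul(163922, Pow(186081, -1)), Mul(Mul(11, Pow(425, -1)), Pow(-4815, -1))) = Add(Mul(163922, Rational(1, 186081)), Mul(Mul(11, Rational(1, 425)), Rational(-1, 4815))) = Add(Rational(163922, 186081), Mul(Rational(11, 425), Rational(-1, 4815))) = Add(Rational(163922, 186081), Rational(-11, 2046375)) = Rational(111814611953, 126930502125)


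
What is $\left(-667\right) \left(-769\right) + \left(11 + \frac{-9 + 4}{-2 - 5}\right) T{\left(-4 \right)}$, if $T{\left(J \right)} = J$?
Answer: $\frac{3590133}{7} \approx 5.1288 \cdot 10^{5}$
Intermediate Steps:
$\left(-667\right) \left(-769\right) + \left(11 + \frac{-9 + 4}{-2 - 5}\right) T{\left(-4 \right)} = \left(-667\right) \left(-769\right) + \left(11 + \frac{-9 + 4}{-2 - 5}\right) \left(-4\right) = 512923 + \left(11 - \frac{5}{-7}\right) \left(-4\right) = 512923 + \left(11 - - \frac{5}{7}\right) \left(-4\right) = 512923 + \left(11 + \frac{5}{7}\right) \left(-4\right) = 512923 + \frac{82}{7} \left(-4\right) = 512923 - \frac{328}{7} = \frac{3590133}{7}$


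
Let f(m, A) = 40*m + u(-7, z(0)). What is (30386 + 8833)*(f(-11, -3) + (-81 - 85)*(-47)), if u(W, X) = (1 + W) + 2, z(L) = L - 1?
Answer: 288573402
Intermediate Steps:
z(L) = -1 + L
u(W, X) = 3 + W
f(m, A) = -4 + 40*m (f(m, A) = 40*m + (3 - 7) = 40*m - 4 = -4 + 40*m)
(30386 + 8833)*(f(-11, -3) + (-81 - 85)*(-47)) = (30386 + 8833)*((-4 + 40*(-11)) + (-81 - 85)*(-47)) = 39219*((-4 - 440) - 166*(-47)) = 39219*(-444 + 7802) = 39219*7358 = 288573402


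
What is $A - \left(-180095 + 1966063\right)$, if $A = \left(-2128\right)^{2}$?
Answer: $2742416$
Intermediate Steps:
$A = 4528384$
$A - \left(-180095 + 1966063\right) = 4528384 - \left(-180095 + 1966063\right) = 4528384 - 1785968 = 2742416$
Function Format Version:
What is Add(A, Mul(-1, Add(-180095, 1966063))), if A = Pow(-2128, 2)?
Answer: 2742416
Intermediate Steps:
A = 4528384
Add(A, Mul(-1, Add(-180095, 1966063))) = Add(4528384, Mul(-1, Add(-180095, 1966063))) = Add(4528384, Mul(-1, 1785968)) = Add(4528384, -1785968) = 2742416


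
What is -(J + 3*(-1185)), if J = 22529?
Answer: -18974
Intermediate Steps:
-(J + 3*(-1185)) = -(22529 + 3*(-1185)) = -(22529 - 3555) = -1*18974 = -18974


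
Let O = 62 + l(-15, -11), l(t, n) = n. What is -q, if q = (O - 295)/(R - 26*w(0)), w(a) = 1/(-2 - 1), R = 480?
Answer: 366/733 ≈ 0.49932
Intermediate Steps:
w(a) = -1/3 (w(a) = 1/(-3) = -1/3)
O = 51 (O = 62 - 11 = 51)
q = -366/733 (q = (51 - 295)/(480 - 26*(-1/3)) = -244/(480 + 26/3) = -244/1466/3 = -244*3/1466 = -366/733 ≈ -0.49932)
-q = -1*(-366/733) = 366/733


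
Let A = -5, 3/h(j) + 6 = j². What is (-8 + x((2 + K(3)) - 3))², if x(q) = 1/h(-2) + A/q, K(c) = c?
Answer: 4489/36 ≈ 124.69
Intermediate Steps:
h(j) = 3/(-6 + j²)
x(q) = -⅔ - 5/q (x(q) = 1/(3/(-6 + (-2)²)) - 5/q = 1/(3/(-6 + 4)) - 5/q = 1/(3/(-2)) - 5/q = 1/(3*(-½)) - 5/q = 1/(-3/2) - 5/q = 1*(-⅔) - 5/q = -⅔ - 5/q)
(-8 + x((2 + K(3)) - 3))² = (-8 + (-⅔ - 5/((2 + 3) - 3)))² = (-8 + (-⅔ - 5/(5 - 3)))² = (-8 + (-⅔ - 5/2))² = (-8 - 19/6)² = (-67/6)² = 4489/36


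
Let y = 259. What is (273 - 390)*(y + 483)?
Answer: -86814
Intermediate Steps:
(273 - 390)*(y + 483) = (273 - 390)*(259 + 483) = -117*742 = -86814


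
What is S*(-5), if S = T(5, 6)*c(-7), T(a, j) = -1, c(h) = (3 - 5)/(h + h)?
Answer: 5/7 ≈ 0.71429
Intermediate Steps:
c(h) = -1/h (c(h) = -2*1/(2*h) = -1/h)
S = -⅐ (S = -(-1)/(-7) = -(-1)*(-1)/7 = -1*⅐ = -⅐ ≈ -0.14286)
S*(-5) = -⅐*(-5) = 5/7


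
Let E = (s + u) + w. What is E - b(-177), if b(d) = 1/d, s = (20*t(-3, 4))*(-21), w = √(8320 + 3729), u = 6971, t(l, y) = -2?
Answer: 1382548/177 + √12049 ≈ 7920.8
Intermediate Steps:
w = √12049 ≈ 109.77
s = 840 (s = (20*(-2))*(-21) = -40*(-21) = 840)
E = 7811 + √12049 (E = (840 + 6971) + √12049 = 7811 + √12049 ≈ 7920.8)
E - b(-177) = (7811 + √12049) - 1/(-177) = (7811 + √12049) - 1*(-1/177) = (7811 + √12049) + 1/177 = 1382548/177 + √12049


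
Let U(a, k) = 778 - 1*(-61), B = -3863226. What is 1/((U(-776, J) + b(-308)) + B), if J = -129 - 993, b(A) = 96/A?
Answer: -77/297403823 ≈ -2.5891e-7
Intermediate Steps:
J = -1122
U(a, k) = 839 (U(a, k) = 778 + 61 = 839)
1/((U(-776, J) + b(-308)) + B) = 1/((839 + 96/(-308)) - 3863226) = 1/((839 + 96*(-1/308)) - 3863226) = 1/((839 - 24/77) - 3863226) = 1/(64579/77 - 3863226) = 1/(-297403823/77) = -77/297403823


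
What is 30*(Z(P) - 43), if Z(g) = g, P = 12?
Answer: -930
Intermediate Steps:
30*(Z(P) - 43) = 30*(12 - 43) = 30*(-31) = -930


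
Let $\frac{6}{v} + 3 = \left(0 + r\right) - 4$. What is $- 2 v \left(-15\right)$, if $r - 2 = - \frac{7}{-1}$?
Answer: $90$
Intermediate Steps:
$r = 9$ ($r = 2 - \frac{7}{-1} = 2 - -7 = 2 + 7 = 9$)
$v = 3$ ($v = \frac{6}{-3 + \left(\left(0 + 9\right) - 4\right)} = \frac{6}{-3 + \left(9 - 4\right)} = \frac{6}{-3 + 5} = \frac{6}{2} = 6 \cdot \frac{1}{2} = 3$)
$- 2 v \left(-15\right) = \left(-2\right) 3 \left(-15\right) = \left(-6\right) \left(-15\right) = 90$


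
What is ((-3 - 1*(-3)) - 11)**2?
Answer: 121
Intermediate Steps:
((-3 - 1*(-3)) - 11)**2 = ((-3 + 3) - 11)**2 = (0 - 11)**2 = (-11)**2 = 121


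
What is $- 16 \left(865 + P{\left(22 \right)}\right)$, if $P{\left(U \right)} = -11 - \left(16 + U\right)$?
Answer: $-13056$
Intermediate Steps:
$P{\left(U \right)} = -27 - U$
$- 16 \left(865 + P{\left(22 \right)}\right) = - 16 \left(865 - 49\right) = \left(-16\right) 816 = -13056$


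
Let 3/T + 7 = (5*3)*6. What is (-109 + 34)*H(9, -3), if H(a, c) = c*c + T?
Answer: -56250/83 ≈ -677.71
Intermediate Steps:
T = 3/83 (T = 3/(-7 + (5*3)*6) = 3/(-7 + 15*6) = 3/(-7 + 90) = 3/83 ≈ 0.036145)
H(a, c) = 3/83 + c² (H(a, c) = c*c + 3/83 = c² + 3/83 = 3/83 + c²)
(-109 + 34)*H(9, -3) = (-109 + 34)*(3/83 + (-3)²) = -75*(3/83 + 9) = -75*750/83 = -56250/83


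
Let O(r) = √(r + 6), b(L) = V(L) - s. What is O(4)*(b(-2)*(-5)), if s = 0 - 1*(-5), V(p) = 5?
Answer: 0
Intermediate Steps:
s = 5 (s = 0 + 5 = 5)
b(L) = 0 (b(L) = 5 - 1*5 = 5 - 5 = 0)
O(r) = √(6 + r)
O(4)*(b(-2)*(-5)) = √(6 + 4)*(0*(-5)) = √10*0 = 0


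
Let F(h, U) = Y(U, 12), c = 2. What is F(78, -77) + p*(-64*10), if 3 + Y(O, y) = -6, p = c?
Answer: -1289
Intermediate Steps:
p = 2
Y(O, y) = -9 (Y(O, y) = -3 - 6 = -9)
F(h, U) = -9
F(78, -77) + p*(-64*10) = -9 + 2*(-64*10) = -9 + 2*(-640) = -9 - 1280 = -1289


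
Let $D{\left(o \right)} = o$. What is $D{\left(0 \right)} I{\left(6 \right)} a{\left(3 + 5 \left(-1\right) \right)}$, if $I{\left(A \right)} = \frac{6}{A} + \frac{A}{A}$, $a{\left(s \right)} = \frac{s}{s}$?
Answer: $0$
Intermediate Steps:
$a{\left(s \right)} = 1$
$I{\left(A \right)} = 1 + \frac{6}{A}$ ($I{\left(A \right)} = \frac{6}{A} + 1 = 1 + \frac{6}{A}$)
$D{\left(0 \right)} I{\left(6 \right)} a{\left(3 + 5 \left(-1\right) \right)} = 0 \frac{6 + 6}{6} \cdot 1 = 0 \cdot \frac{1}{6} \cdot 12 \cdot 1 = 0 \cdot 2 \cdot 1 = 0 \cdot 1 = 0$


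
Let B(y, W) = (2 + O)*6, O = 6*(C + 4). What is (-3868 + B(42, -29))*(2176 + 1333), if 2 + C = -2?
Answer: -13530704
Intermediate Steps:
C = -4 (C = -2 - 2 = -4)
O = 0 (O = 6*(-4 + 4) = 6*0 = 0)
B(y, W) = 12 (B(y, W) = (2 + 0)*6 = 2*6 = 12)
(-3868 + B(42, -29))*(2176 + 1333) = (-3868 + 12)*(2176 + 1333) = -3856*3509 = -13530704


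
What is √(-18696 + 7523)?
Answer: I*√11173 ≈ 105.7*I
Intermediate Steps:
√(-18696 + 7523) = √(-11173) = I*√11173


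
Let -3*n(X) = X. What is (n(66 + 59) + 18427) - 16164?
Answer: 6664/3 ≈ 2221.3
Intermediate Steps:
n(X) = -X/3
(n(66 + 59) + 18427) - 16164 = (-(66 + 59)/3 + 18427) - 16164 = (-1/3*125 + 18427) - 16164 = (-125/3 + 18427) - 16164 = 55156/3 - 16164 = 6664/3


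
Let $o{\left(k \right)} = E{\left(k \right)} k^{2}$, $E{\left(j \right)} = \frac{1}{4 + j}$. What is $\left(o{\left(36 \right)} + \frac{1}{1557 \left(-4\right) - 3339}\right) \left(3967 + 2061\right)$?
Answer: $\frac{9342489772}{47835} \approx 1.9531 \cdot 10^{5}$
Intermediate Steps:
$o{\left(k \right)} = \frac{k^{2}}{4 + k}$
$\left(o{\left(36 \right)} + \frac{1}{1557 \left(-4\right) - 3339}\right) \left(3967 + 2061\right) = \left(\frac{36^{2}}{4 + 36} + \frac{1}{1557 \left(-4\right) - 3339}\right) \left(3967 + 2061\right) = \left(\frac{1296}{40} + \frac{1}{-6228 - 3339}\right) 6028 = \left(1296 \cdot \frac{1}{40} + \frac{1}{-9567}\right) 6028 = \left(\frac{162}{5} - \frac{1}{9567}\right) 6028 = \frac{1549849}{47835} \cdot 6028 = \frac{9342489772}{47835}$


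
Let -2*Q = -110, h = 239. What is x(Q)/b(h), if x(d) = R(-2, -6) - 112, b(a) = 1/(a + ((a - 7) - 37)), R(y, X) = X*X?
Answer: -32984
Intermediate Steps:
R(y, X) = X²
Q = 55 (Q = -½*(-110) = 55)
b(a) = 1/(-44 + 2*a) (b(a) = 1/(a + ((-7 + a) - 37)) = 1/(a + (-44 + a)) = 1/(-44 + 2*a))
x(d) = -76 (x(d) = (-6)² - 112 = 36 - 112 = -76)
x(Q)/b(h) = -76/(1/(2*(-22 + 239))) = -76/((½)/217) = -76/((½)*(1/217)) = -76/1/434 = -76*434 = -32984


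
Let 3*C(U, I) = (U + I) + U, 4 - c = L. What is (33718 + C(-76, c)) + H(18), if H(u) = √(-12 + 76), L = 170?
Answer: 33620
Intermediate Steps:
c = -166 (c = 4 - 1*170 = 4 - 170 = -166)
C(U, I) = I/3 + 2*U/3 (C(U, I) = ((U + I) + U)/3 = ((I + U) + U)/3 = (I + 2*U)/3 = I/3 + 2*U/3)
H(u) = 8 (H(u) = √64 = 8)
(33718 + C(-76, c)) + H(18) = (33718 + ((⅓)*(-166) + (⅔)*(-76))) + 8 = (33718 + (-166/3 - 152/3)) + 8 = (33718 - 106) + 8 = 33612 + 8 = 33620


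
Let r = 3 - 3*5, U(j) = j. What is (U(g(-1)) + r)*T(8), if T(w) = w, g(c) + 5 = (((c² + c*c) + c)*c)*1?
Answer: -144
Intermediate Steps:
g(c) = -5 + c*(c + 2*c²) (g(c) = -5 + (((c² + c*c) + c)*c)*1 = -5 + (((c² + c²) + c)*c)*1 = -5 + ((2*c² + c)*c)*1 = -5 + ((c + 2*c²)*c)*1 = -5 + (c*(c + 2*c²))*1 = -5 + c*(c + 2*c²))
r = -12 (r = 3 - 15 = -12)
(U(g(-1)) + r)*T(8) = ((-5 + (-1)² + 2*(-1)³) - 12)*8 = ((-5 + 1 + 2*(-1)) - 12)*8 = ((-5 + 1 - 2) - 12)*8 = (-6 - 12)*8 = -18*8 = -144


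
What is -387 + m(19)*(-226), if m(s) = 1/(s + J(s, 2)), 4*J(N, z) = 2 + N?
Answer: -38443/97 ≈ -396.32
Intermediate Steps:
J(N, z) = 1/2 + N/4 (J(N, z) = (2 + N)/4 = 1/2 + N/4)
m(s) = 1/(1/2 + 5*s/4) (m(s) = 1/(s + (1/2 + s/4)) = 1/(1/2 + 5*s/4))
-387 + m(19)*(-226) = -387 + (4/(2 + 5*19))*(-226) = -387 + (4/(2 + 95))*(-226) = -387 + (4/97)*(-226) = -387 - 904/97 = -38443/97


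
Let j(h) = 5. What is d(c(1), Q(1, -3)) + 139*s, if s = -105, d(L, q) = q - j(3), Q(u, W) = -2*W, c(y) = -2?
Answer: -14594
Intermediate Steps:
d(L, q) = -5 + q (d(L, q) = q - 1*5 = q - 5 = -5 + q)
d(c(1), Q(1, -3)) + 139*s = (-5 - 2*(-3)) + 139*(-105) = (-5 + 6) - 14595 = 1 - 14595 = -14594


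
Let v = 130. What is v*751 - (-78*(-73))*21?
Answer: -21944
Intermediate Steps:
v*751 - (-78*(-73))*21 = 130*751 - (-78*(-73))*21 = 97630 - 5694*21 = 97630 - 1*119574 = 97630 - 119574 = -21944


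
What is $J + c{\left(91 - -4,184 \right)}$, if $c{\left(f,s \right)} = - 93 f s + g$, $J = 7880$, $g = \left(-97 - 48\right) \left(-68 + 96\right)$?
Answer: $-1621820$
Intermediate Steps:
$g = -4060$ ($g = \left(-145\right) 28 = -4060$)
$c{\left(f,s \right)} = -4060 - 93 f s$ ($c{\left(f,s \right)} = - 93 f s - 4060 = -4060 - 93 f s$)
$J + c{\left(91 - -4,184 \right)} = 7880 - \left(4060 + 93 \left(91 - -4\right) 184\right) = 7880 - \left(4060 + 93 \left(91 + 4\right) 184\right) = 7880 - \left(4060 + 8835 \cdot 184\right) = 7880 - 1629700 = -1621820$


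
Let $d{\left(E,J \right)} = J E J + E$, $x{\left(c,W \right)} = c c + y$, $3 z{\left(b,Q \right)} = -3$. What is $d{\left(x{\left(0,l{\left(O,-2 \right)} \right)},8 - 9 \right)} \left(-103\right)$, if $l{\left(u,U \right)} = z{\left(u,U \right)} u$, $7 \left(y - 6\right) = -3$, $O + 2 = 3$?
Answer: $- \frac{8034}{7} \approx -1147.7$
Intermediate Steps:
$z{\left(b,Q \right)} = -1$ ($z{\left(b,Q \right)} = \frac{1}{3} \left(-3\right) = -1$)
$O = 1$ ($O = -2 + 3 = 1$)
$y = \frac{39}{7}$ ($y = 6 + \frac{1}{7} \left(-3\right) = 6 - \frac{3}{7} = \frac{39}{7} \approx 5.5714$)
$l{\left(u,U \right)} = - u$
$x{\left(c,W \right)} = \frac{39}{7} + c^{2}$ ($x{\left(c,W \right)} = c c + \frac{39}{7} = c^{2} + \frac{39}{7} = \frac{39}{7} + c^{2}$)
$d{\left(E,J \right)} = E + E J^{2}$ ($d{\left(E,J \right)} = E J J + E = E J^{2} + E = E + E J^{2}$)
$d{\left(x{\left(0,l{\left(O,-2 \right)} \right)},8 - 9 \right)} \left(-103\right) = \left(\frac{39}{7} + 0^{2}\right) \left(1 + \left(8 - 9\right)^{2}\right) \left(-103\right) = \left(\frac{39}{7} + 0\right) \left(1 + \left(8 - 9\right)^{2}\right) \left(-103\right) = \frac{39 \left(1 + \left(-1\right)^{2}\right)}{7} \left(-103\right) = \frac{39 \left(1 + 1\right)}{7} \left(-103\right) = \frac{39}{7} \cdot 2 \left(-103\right) = \frac{78}{7} \left(-103\right) = - \frac{8034}{7}$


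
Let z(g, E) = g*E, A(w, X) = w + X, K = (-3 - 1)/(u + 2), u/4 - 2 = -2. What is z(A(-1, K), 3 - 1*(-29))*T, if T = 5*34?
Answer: -16320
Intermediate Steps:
u = 0 (u = 8 + 4*(-2) = 8 - 8 = 0)
T = 170
K = -2 (K = (-3 - 1)/(0 + 2) = -4/2 = -4*½ = -2)
A(w, X) = X + w
z(g, E) = E*g
z(A(-1, K), 3 - 1*(-29))*T = ((3 - 1*(-29))*(-2 - 1))*170 = ((3 + 29)*(-3))*170 = (32*(-3))*170 = -96*170 = -16320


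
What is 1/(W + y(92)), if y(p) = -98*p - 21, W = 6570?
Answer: -1/2467 ≈ -0.00040535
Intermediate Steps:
y(p) = -21 - 98*p
1/(W + y(92)) = 1/(6570 + (-21 - 98*92)) = 1/(6570 + (-21 - 9016)) = 1/(6570 - 9037) = 1/(-2467) = -1/2467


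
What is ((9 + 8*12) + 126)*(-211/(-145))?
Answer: 48741/145 ≈ 336.15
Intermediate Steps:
((9 + 8*12) + 126)*(-211/(-145)) = ((9 + 96) + 126)*(-211*(-1/145)) = (105 + 126)*(211/145) = 231*(211/145) = 48741/145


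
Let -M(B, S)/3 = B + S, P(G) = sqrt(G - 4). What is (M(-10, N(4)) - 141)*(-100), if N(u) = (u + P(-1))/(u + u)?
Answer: 11250 + 75*I*sqrt(5)/2 ≈ 11250.0 + 83.853*I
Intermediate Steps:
P(G) = sqrt(-4 + G)
N(u) = (u + I*sqrt(5))/(2*u) (N(u) = (u + sqrt(-4 - 1))/(u + u) = (u + sqrt(-5))/((2*u)) = (u + I*sqrt(5))*(1/(2*u)) = (u + I*sqrt(5))/(2*u))
M(B, S) = -3*B - 3*S (M(B, S) = -3*(B + S) = -3*B - 3*S)
(M(-10, N(4)) - 141)*(-100) = ((-3*(-10) - 3*(4 + I*sqrt(5))/(2*4)) - 141)*(-100) = ((30 - 3*(4 + I*sqrt(5))/(2*4)) - 141)*(-100) = ((30 - 3*(1/2 + I*sqrt(5)/8)) - 141)*(-100) = ((30 + (-3/2 - 3*I*sqrt(5)/8)) - 141)*(-100) = ((57/2 - 3*I*sqrt(5)/8) - 141)*(-100) = (-225/2 - 3*I*sqrt(5)/8)*(-100) = 11250 + 75*I*sqrt(5)/2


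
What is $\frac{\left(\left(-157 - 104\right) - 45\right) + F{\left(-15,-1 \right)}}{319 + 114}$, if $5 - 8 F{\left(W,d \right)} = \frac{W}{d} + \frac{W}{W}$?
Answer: $- \frac{2459}{3464} \approx -0.70987$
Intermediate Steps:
$F{\left(W,d \right)} = \frac{1}{2} - \frac{W}{8 d}$ ($F{\left(W,d \right)} = \frac{5}{8} - \frac{\frac{W}{d} + \frac{W}{W}}{8} = \frac{5}{8} - \frac{\frac{W}{d} + 1}{8} = \frac{5}{8} - \frac{1 + \frac{W}{d}}{8} = \frac{5}{8} - \left(\frac{1}{8} + \frac{W}{8 d}\right) = \frac{1}{2} - \frac{W}{8 d}$)
$\frac{\left(\left(-157 - 104\right) - 45\right) + F{\left(-15,-1 \right)}}{319 + 114} = \frac{\left(\left(-157 - 104\right) - 45\right) + \frac{\left(-1\right) \left(-15\right) + 4 \left(-1\right)}{8 \left(-1\right)}}{319 + 114} = \frac{\left(-261 - 45\right) + \frac{1}{8} \left(-1\right) \left(15 - 4\right)}{433} = \left(-306 + \frac{1}{8} \left(-1\right) 11\right) \frac{1}{433} = \left(-306 - \frac{11}{8}\right) \frac{1}{433} = \left(- \frac{2459}{8}\right) \frac{1}{433} = - \frac{2459}{3464}$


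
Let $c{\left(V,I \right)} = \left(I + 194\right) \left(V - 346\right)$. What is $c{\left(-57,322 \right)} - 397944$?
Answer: $-605892$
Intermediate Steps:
$c{\left(V,I \right)} = \left(-346 + V\right) \left(194 + I\right)$ ($c{\left(V,I \right)} = \left(194 + I\right) \left(-346 + V\right) = \left(-346 + V\right) \left(194 + I\right)$)
$c{\left(-57,322 \right)} - 397944 = \left(-67124 - 111412 + 194 \left(-57\right) + 322 \left(-57\right)\right) - 397944 = \left(-67124 - 111412 - 11058 - 18354\right) - 397944 = -207948 - 397944 = -605892$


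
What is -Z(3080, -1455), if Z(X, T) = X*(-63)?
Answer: 194040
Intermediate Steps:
Z(X, T) = -63*X
-Z(3080, -1455) = -(-63)*3080 = -1*(-194040) = 194040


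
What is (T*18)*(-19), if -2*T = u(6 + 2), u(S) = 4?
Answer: 684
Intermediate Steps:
T = -2 (T = -½*4 = -2)
(T*18)*(-19) = -2*18*(-19) = -36*(-19) = 684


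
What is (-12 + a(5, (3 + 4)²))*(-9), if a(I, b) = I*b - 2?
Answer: -2079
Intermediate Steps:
a(I, b) = -2 + I*b
(-12 + a(5, (3 + 4)²))*(-9) = (-12 + (-2 + 5*(3 + 4)²))*(-9) = (-12 + (-2 + 5*7²))*(-9) = (-12 + (-2 + 5*49))*(-9) = (-12 + (-2 + 245))*(-9) = (-12 + 243)*(-9) = 231*(-9) = -2079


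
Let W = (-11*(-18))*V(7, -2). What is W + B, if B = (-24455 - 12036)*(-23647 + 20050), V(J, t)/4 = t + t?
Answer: 131254959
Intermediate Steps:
V(J, t) = 8*t (V(J, t) = 4*(t + t) = 4*(2*t) = 8*t)
W = -3168 (W = (-11*(-18))*(8*(-2)) = 198*(-16) = -3168)
B = 131258127 (B = -36491*(-3597) = 131258127)
W + B = -3168 + 131258127 = 131254959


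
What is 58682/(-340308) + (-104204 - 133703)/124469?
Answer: -44132872607/21178898226 ≈ -2.0838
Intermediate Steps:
58682/(-340308) + (-104204 - 133703)/124469 = 58682*(-1/340308) - 237907*1/124469 = -29341/170154 - 237907/124469 = -44132872607/21178898226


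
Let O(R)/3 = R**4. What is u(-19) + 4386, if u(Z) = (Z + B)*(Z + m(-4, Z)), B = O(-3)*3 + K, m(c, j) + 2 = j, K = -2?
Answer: -23934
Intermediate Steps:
m(c, j) = -2 + j
O(R) = 3*R**4
B = 727 (B = (3*(-3)**4)*3 - 2 = (3*81)*3 - 2 = 243*3 - 2 = 729 - 2 = 727)
u(Z) = (-2 + 2*Z)*(727 + Z) (u(Z) = (Z + 727)*(Z + (-2 + Z)) = (727 + Z)*(-2 + 2*Z) = (-2 + 2*Z)*(727 + Z))
u(-19) + 4386 = (-1454 + 2*(-19)**2 + 1452*(-19)) + 4386 = (-1454 + 2*361 - 27588) + 4386 = (-1454 + 722 - 27588) + 4386 = -28320 + 4386 = -23934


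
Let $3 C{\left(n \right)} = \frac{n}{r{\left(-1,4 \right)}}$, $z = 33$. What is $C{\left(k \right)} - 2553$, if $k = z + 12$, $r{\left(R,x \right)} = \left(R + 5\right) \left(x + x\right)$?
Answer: $- \frac{81681}{32} \approx -2552.5$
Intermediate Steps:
$r{\left(R,x \right)} = 2 x \left(5 + R\right)$ ($r{\left(R,x \right)} = \left(5 + R\right) 2 x = 2 x \left(5 + R\right)$)
$k = 45$ ($k = 33 + 12 = 45$)
$C{\left(n \right)} = \frac{n}{96}$ ($C{\left(n \right)} = \frac{n \frac{1}{2 \cdot 4 \left(5 - 1\right)}}{3} = \frac{n \frac{1}{2 \cdot 4 \cdot 4}}{3} = \frac{n \frac{1}{32}}{3} = \frac{\frac{1}{32} n}{3} = \frac{n}{96}$)
$C{\left(k \right)} - 2553 = \frac{1}{96} \cdot 45 - 2553 = \frac{15}{32} - 2553 = - \frac{81681}{32}$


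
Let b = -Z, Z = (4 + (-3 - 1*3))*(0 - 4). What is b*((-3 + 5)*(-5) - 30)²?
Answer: -12800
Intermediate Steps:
Z = 8 (Z = (4 + (-3 - 3))*(-4) = (4 - 6)*(-4) = -2*(-4) = 8)
b = -8 (b = -1*8 = -8)
b*((-3 + 5)*(-5) - 30)² = -8*((-3 + 5)*(-5) - 30)² = -8*(2*(-5) - 30)² = -8*(-10 - 30)² = -8*(-40)² = -8*1600 = -12800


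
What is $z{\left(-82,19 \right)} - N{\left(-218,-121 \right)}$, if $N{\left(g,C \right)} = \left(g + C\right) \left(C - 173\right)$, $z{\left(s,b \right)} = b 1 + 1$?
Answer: $-99646$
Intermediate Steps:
$z{\left(s,b \right)} = 1 + b$ ($z{\left(s,b \right)} = b + 1 = 1 + b$)
$N{\left(g,C \right)} = \left(-173 + C\right) \left(C + g\right)$ ($N{\left(g,C \right)} = \left(C + g\right) \left(-173 + C\right) = \left(-173 + C\right) \left(C + g\right)$)
$z{\left(-82,19 \right)} - N{\left(-218,-121 \right)} = \left(1 + 19\right) - \left(\left(-121\right)^{2} - -20933 - -37714 - -26378\right) = 20 - \left(14641 + 20933 + 37714 + 26378\right) = 20 - 99666 = -99646$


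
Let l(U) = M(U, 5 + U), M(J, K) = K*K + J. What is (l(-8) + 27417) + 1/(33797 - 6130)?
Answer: 758573807/27667 ≈ 27418.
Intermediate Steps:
M(J, K) = J + K² (M(J, K) = K² + J = J + K²)
l(U) = U + (5 + U)²
(l(-8) + 27417) + 1/(33797 - 6130) = ((-8 + (5 - 8)²) + 27417) + 1/(33797 - 6130) = ((-8 + (-3)²) + 27417) + 1/27667 = ((-8 + 9) + 27417) + 1/27667 = (1 + 27417) + 1/27667 = 27418 + 1/27667 = 758573807/27667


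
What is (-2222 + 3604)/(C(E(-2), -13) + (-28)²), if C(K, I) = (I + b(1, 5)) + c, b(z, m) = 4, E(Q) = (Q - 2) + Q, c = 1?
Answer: 691/388 ≈ 1.7809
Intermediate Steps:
E(Q) = -2 + 2*Q (E(Q) = (-2 + Q) + Q = -2 + 2*Q)
C(K, I) = 5 + I (C(K, I) = (I + 4) + 1 = (4 + I) + 1 = 5 + I)
(-2222 + 3604)/(C(E(-2), -13) + (-28)²) = (-2222 + 3604)/((5 - 13) + (-28)²) = 1382/(-8 + 784) = 1382/776 = 1382*(1/776) = 691/388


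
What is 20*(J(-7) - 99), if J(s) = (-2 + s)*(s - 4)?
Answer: 0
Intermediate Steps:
J(s) = (-4 + s)*(-2 + s) (J(s) = (-2 + s)*(-4 + s) = (-4 + s)*(-2 + s))
20*(J(-7) - 99) = 20*((8 + (-7)² - 6*(-7)) - 99) = 20*((8 + 49 + 42) - 99) = 20*(99 - 99) = 20*0 = 0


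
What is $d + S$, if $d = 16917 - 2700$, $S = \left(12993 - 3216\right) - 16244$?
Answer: $7750$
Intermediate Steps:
$S = -6467$ ($S = 9777 - 16244 = -6467$)
$d = 14217$ ($d = 16917 - 2700 = 14217$)
$d + S = 14217 - 6467 = 7750$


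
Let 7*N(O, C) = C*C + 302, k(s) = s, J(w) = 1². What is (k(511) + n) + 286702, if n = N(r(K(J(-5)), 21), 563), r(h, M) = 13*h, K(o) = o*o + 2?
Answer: 2327762/7 ≈ 3.3254e+5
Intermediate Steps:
J(w) = 1
K(o) = 2 + o² (K(o) = o² + 2 = 2 + o²)
N(O, C) = 302/7 + C²/7 (N(O, C) = (C*C + 302)/7 = (C² + 302)/7 = (302 + C²)/7 = 302/7 + C²/7)
n = 317271/7 (n = 302/7 + (⅐)*563² = 302/7 + (⅐)*316969 = 302/7 + 316969/7 = 317271/7 ≈ 45324.)
(k(511) + n) + 286702 = (511 + 317271/7) + 286702 = 320848/7 + 286702 = 2327762/7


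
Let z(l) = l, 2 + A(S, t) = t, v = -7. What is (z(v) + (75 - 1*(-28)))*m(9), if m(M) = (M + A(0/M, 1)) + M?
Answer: 1632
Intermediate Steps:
A(S, t) = -2 + t
m(M) = -1 + 2*M (m(M) = (M + (-2 + 1)) + M = (M - 1) + M = (-1 + M) + M = -1 + 2*M)
(z(v) + (75 - 1*(-28)))*m(9) = (-7 + (75 - 1*(-28)))*(-1 + 2*9) = (-7 + (75 + 28))*(-1 + 18) = (-7 + 103)*17 = 96*17 = 1632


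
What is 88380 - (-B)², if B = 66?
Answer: 84024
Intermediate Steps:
88380 - (-B)² = 88380 - (-1*66)² = 88380 - 1*(-66)² = 88380 - 1*4356 = 88380 - 4356 = 84024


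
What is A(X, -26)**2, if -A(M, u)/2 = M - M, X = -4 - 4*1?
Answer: 0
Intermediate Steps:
X = -8 (X = -4 - 4 = -8)
A(M, u) = 0 (A(M, u) = -2*(M - M) = -2*0 = 0)
A(X, -26)**2 = 0**2 = 0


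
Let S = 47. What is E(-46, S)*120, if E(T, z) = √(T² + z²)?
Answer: 600*√173 ≈ 7891.8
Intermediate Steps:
E(-46, S)*120 = √((-46)² + 47²)*120 = √(2116 + 2209)*120 = √4325*120 = (5*√173)*120 = 600*√173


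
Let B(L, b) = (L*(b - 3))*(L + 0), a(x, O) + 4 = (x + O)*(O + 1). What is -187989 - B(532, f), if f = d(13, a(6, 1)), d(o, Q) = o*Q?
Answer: -36132037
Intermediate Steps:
a(x, O) = -4 + (1 + O)*(O + x) (a(x, O) = -4 + (x + O)*(O + 1) = -4 + (O + x)*(1 + O) = -4 + (1 + O)*(O + x))
d(o, Q) = Q*o
f = 130 (f = (-4 + 1 + 6 + 1² + 1*6)*13 = (-4 + 1 + 6 + 1 + 6)*13 = 10*13 = 130)
B(L, b) = L²*(-3 + b) (B(L, b) = (L*(-3 + b))*L = L²*(-3 + b))
-187989 - B(532, f) = -187989 - 532²*(-3 + 130) = -187989 - 283024*127 = -187989 - 1*35944048 = -187989 - 35944048 = -36132037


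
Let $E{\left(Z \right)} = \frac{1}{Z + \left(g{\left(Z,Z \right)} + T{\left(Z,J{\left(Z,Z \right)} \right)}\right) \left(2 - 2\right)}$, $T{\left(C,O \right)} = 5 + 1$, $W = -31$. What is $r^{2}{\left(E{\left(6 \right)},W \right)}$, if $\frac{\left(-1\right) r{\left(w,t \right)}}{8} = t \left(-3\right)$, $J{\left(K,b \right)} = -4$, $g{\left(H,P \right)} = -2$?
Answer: $553536$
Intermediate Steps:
$T{\left(C,O \right)} = 6$
$E{\left(Z \right)} = \frac{1}{Z}$ ($E{\left(Z \right)} = \frac{1}{Z + \left(-2 + 6\right) \left(2 - 2\right)} = \frac{1}{Z + 4 \cdot 0} = \frac{1}{Z + 0} = \frac{1}{Z}$)
$r{\left(w,t \right)} = 24 t$ ($r{\left(w,t \right)} = - 8 t \left(-3\right) = - 8 \left(- 3 t\right) = 24 t$)
$r^{2}{\left(E{\left(6 \right)},W \right)} = \left(24 \left(-31\right)\right)^{2} = \left(-744\right)^{2} = 553536$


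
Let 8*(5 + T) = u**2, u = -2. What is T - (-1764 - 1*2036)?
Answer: 7591/2 ≈ 3795.5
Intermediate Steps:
T = -9/2 (T = -5 + (1/8)*(-2)**2 = -5 + (1/8)*4 = -5 + 1/2 = -9/2 ≈ -4.5000)
T - (-1764 - 1*2036) = -9/2 - (-1764 - 1*2036) = -9/2 - (-1764 - 2036) = -9/2 - 1*(-3800) = -9/2 + 3800 = 7591/2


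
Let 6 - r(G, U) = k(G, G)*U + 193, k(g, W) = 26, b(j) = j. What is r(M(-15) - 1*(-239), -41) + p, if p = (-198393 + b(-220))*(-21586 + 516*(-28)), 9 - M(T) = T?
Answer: 7156821721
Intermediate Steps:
M(T) = 9 - T
p = 7156820842 (p = (-198393 - 220)*(-21586 + 516*(-28)) = -198613*(-21586 - 14448) = -198613*(-36034) = 7156820842)
r(G, U) = -187 - 26*U (r(G, U) = 6 - (26*U + 193) = 6 - (193 + 26*U) = 6 + (-193 - 26*U) = -187 - 26*U)
r(M(-15) - 1*(-239), -41) + p = (-187 - 26*(-41)) + 7156820842 = (-187 + 1066) + 7156820842 = 879 + 7156820842 = 7156821721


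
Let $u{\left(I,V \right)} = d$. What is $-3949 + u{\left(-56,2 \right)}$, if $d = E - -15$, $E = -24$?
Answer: $-3958$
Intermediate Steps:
$d = -9$ ($d = -24 - -15 = -24 + 15 = -9$)
$u{\left(I,V \right)} = -9$
$-3949 + u{\left(-56,2 \right)} = -3949 - 9 = -3958$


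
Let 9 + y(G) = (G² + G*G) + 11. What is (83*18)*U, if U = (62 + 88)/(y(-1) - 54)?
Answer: -4482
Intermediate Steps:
y(G) = 2 + 2*G² (y(G) = -9 + ((G² + G*G) + 11) = -9 + ((G² + G²) + 11) = -9 + (2*G² + 11) = -9 + (11 + 2*G²) = 2 + 2*G²)
U = -3 (U = (62 + 88)/((2 + 2*(-1)²) - 54) = 150/((2 + 2*1) - 54) = 150/((2 + 2) - 54) = 150/(4 - 54) = 150/(-50) = 150*(-1/50) = -3)
(83*18)*U = (83*18)*(-3) = 1494*(-3) = -4482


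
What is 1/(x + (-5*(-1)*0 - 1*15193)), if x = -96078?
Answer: -1/111271 ≈ -8.9871e-6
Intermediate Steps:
1/(x + (-5*(-1)*0 - 1*15193)) = 1/(-96078 + (-5*(-1)*0 - 1*15193)) = 1/(-96078 + (5*0 - 15193)) = 1/(-96078 + (0 - 15193)) = 1/(-96078 - 15193) = 1/(-111271) = -1/111271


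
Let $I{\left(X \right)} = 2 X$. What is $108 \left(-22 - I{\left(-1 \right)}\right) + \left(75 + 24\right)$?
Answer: $-2061$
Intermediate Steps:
$108 \left(-22 - I{\left(-1 \right)}\right) + \left(75 + 24\right) = 108 \left(-22 - 2 \left(-1\right)\right) + \left(75 + 24\right) = 108 \left(-22 - -2\right) + 99 = 108 \left(-22 + 2\right) + 99 = 108 \left(-20\right) + 99 = -2160 + 99 = -2061$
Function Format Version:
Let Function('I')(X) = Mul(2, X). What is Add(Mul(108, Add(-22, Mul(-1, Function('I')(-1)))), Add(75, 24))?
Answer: -2061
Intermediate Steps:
Add(Mul(108, Add(-22, Mul(-1, Function('I')(-1)))), Add(75, 24)) = Add(Mul(108, Add(-22, Mul(-1, Mul(2, -1)))), Add(75, 24)) = Add(Mul(108, Add(-22, Mul(-1, -2))), 99) = Add(Mul(108, Add(-22, 2)), 99) = Add(Mul(108, -20), 99) = Add(-2160, 99) = -2061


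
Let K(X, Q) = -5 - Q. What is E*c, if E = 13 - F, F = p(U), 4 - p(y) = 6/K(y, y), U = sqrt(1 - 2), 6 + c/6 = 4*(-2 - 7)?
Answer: -25704/13 - 756*I/13 ≈ -1977.2 - 58.154*I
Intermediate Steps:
c = -252 (c = -36 + 6*(4*(-2 - 7)) = -36 + 6*(4*(-9)) = -36 + 6*(-36) = -36 - 216 = -252)
U = I (U = sqrt(-1) = I ≈ 1.0*I)
p(y) = 4 - 6/(-5 - y)
F = (5 - I)*(13 + 2*I)/13 (F = 2*(13 + 2*I)/(5 + I) = 2*((5 - I)/26)*(13 + 2*I) = (5 - I)*(13 + 2*I)/13 ≈ 5.1538 - 0.23077*I)
E = 102/13 + 3*I/13 (E = 13 - (67/13 - 3*I/13) = 13 + (-67/13 + 3*I/13) = 102/13 + 3*I/13 ≈ 7.8462 + 0.23077*I)
E*c = (102/13 + 3*I/13)*(-252) = -25704/13 - 756*I/13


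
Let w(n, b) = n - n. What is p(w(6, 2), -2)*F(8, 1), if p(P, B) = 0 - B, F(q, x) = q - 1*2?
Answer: 12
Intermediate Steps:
F(q, x) = -2 + q (F(q, x) = q - 2 = -2 + q)
w(n, b) = 0
p(P, B) = -B
p(w(6, 2), -2)*F(8, 1) = (-1*(-2))*(-2 + 8) = 2*6 = 12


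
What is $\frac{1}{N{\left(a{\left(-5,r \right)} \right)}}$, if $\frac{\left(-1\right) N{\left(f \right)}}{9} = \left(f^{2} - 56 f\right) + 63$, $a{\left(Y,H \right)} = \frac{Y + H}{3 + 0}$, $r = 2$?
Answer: $- \frac{1}{1080} \approx -0.00092593$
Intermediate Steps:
$a{\left(Y,H \right)} = \frac{H}{3} + \frac{Y}{3}$ ($a{\left(Y,H \right)} = \frac{H + Y}{3} = \left(H + Y\right) \frac{1}{3} = \frac{H}{3} + \frac{Y}{3}$)
$N{\left(f \right)} = -567 - 9 f^{2} + 504 f$ ($N{\left(f \right)} = - 9 \left(\left(f^{2} - 56 f\right) + 63\right) = - 9 \left(63 + f^{2} - 56 f\right) = -567 - 9 f^{2} + 504 f$)
$\frac{1}{N{\left(a{\left(-5,r \right)} \right)}} = \frac{1}{-567 - 9 \left(\frac{1}{3} \cdot 2 + \frac{1}{3} \left(-5\right)\right)^{2} + 504 \left(\frac{1}{3} \cdot 2 + \frac{1}{3} \left(-5\right)\right)} = \frac{1}{-567 - 9 \left(\frac{2}{3} - \frac{5}{3}\right)^{2} + 504 \left(\frac{2}{3} - \frac{5}{3}\right)} = \frac{1}{-567 - 9 \left(-1\right)^{2} + 504 \left(-1\right)} = \frac{1}{-567 - 9 - 504} = \frac{1}{-1080} = - \frac{1}{1080}$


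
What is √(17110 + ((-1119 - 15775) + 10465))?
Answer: √10681 ≈ 103.35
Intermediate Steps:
√(17110 + ((-1119 - 15775) + 10465)) = √(17110 + (-16894 + 10465)) = √(17110 - 6429) = √10681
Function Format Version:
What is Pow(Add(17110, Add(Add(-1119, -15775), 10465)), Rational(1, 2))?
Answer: Pow(10681, Rational(1, 2)) ≈ 103.35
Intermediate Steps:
Pow(Add(17110, Add(Add(-1119, -15775), 10465)), Rational(1, 2)) = Pow(Add(17110, Add(-16894, 10465)), Rational(1, 2)) = Pow(Add(17110, -6429), Rational(1, 2)) = Pow(10681, Rational(1, 2))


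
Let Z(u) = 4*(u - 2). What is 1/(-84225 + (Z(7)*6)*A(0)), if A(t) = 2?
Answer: -1/83985 ≈ -1.1907e-5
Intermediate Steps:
Z(u) = -8 + 4*u (Z(u) = 4*(-2 + u) = -8 + 4*u)
1/(-84225 + (Z(7)*6)*A(0)) = 1/(-84225 + ((-8 + 4*7)*6)*2) = 1/(-84225 + ((-8 + 28)*6)*2) = 1/(-84225 + (20*6)*2) = 1/(-84225 + 120*2) = 1/(-84225 + 240) = 1/(-83985) = -1/83985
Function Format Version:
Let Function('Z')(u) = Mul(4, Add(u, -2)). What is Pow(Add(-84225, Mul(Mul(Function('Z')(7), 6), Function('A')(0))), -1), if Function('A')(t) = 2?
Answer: Rational(-1, 83985) ≈ -1.1907e-5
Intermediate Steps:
Function('Z')(u) = Add(-8, Mul(4, u)) (Function('Z')(u) = Mul(4, Add(-2, u)) = Add(-8, Mul(4, u)))
Pow(Add(-84225, Mul(Mul(Function('Z')(7), 6), Function('A')(0))), -1) = Pow(Add(-84225, Mul(Mul(Add(-8, Mul(4, 7)), 6), 2)), -1) = Pow(Add(-84225, Mul(Mul(Add(-8, 28), 6), 2)), -1) = Pow(Add(-84225, Mul(Mul(20, 6), 2)), -1) = Pow(Add(-84225, Mul(120, 2)), -1) = Pow(Add(-84225, 240), -1) = Pow(-83985, -1) = Rational(-1, 83985)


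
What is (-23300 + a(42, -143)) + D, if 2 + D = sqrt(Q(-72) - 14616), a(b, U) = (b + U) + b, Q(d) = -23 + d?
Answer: -23361 + I*sqrt(14711) ≈ -23361.0 + 121.29*I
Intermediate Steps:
a(b, U) = U + 2*b (a(b, U) = (U + b) + b = U + 2*b)
D = -2 + I*sqrt(14711) (D = -2 + sqrt((-23 - 72) - 14616) = -2 + sqrt(-95 - 14616) = -2 + sqrt(-14711) = -2 + I*sqrt(14711) ≈ -2.0 + 121.29*I)
(-23300 + a(42, -143)) + D = (-23300 + (-143 + 2*42)) + (-2 + I*sqrt(14711)) = (-23300 + (-143 + 84)) + (-2 + I*sqrt(14711)) = (-23300 - 59) + (-2 + I*sqrt(14711)) = -23359 + (-2 + I*sqrt(14711)) = -23361 + I*sqrt(14711)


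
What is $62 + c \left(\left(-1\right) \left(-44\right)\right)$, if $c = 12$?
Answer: $590$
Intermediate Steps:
$62 + c \left(\left(-1\right) \left(-44\right)\right) = 62 + 12 \left(\left(-1\right) \left(-44\right)\right) = 62 + 12 \cdot 44 = 62 + 528 = 590$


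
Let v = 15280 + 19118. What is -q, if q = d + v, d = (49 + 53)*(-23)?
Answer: -32052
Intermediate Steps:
v = 34398
d = -2346 (d = 102*(-23) = -2346)
q = 32052 (q = -2346 + 34398 = 32052)
-q = -1*32052 = -32052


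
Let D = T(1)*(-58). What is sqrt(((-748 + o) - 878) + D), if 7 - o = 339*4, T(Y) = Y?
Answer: 3*I*sqrt(337) ≈ 55.073*I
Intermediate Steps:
D = -58 (D = 1*(-58) = -58)
o = -1349 (o = 7 - 339*4 = 7 - 1*1356 = 7 - 1356 = -1349)
sqrt(((-748 + o) - 878) + D) = sqrt(((-748 - 1349) - 878) - 58) = sqrt((-2097 - 878) - 58) = sqrt(-2975 - 58) = sqrt(-3033) = 3*I*sqrt(337)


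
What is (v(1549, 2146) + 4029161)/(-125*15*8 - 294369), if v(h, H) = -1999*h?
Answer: -932710/309369 ≈ -3.0149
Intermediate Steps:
(v(1549, 2146) + 4029161)/(-125*15*8 - 294369) = (-1999*1549 + 4029161)/(-125*15*8 - 294369) = (-3096451 + 4029161)/(-1875*8 - 294369) = 932710/(-15000 - 294369) = 932710/(-309369) = 932710*(-1/309369) = -932710/309369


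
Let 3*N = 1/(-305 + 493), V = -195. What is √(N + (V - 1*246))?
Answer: I*√35069943/282 ≈ 21.0*I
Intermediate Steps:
N = 1/564 (N = 1/(3*(-305 + 493)) = (⅓)/188 = (⅓)*(1/188) = 1/564 ≈ 0.0017731)
√(N + (V - 1*246)) = √(1/564 + (-195 - 1*246)) = √(1/564 + (-195 - 246)) = √(1/564 - 441) = √(-248723/564) = I*√35069943/282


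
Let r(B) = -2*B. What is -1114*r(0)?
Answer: 0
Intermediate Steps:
-1114*r(0) = -(-2228)*0 = -1114*0 = 0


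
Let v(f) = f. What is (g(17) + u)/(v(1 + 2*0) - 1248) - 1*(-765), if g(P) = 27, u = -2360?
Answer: 956288/1247 ≈ 766.87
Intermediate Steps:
(g(17) + u)/(v(1 + 2*0) - 1248) - 1*(-765) = (27 - 2360)/((1 + 2*0) - 1248) - 1*(-765) = -2333/((1 + 0) - 1248) + 765 = -2333/(1 - 1248) + 765 = -2333/(-1247) + 765 = -2333*(-1/1247) + 765 = 2333/1247 + 765 = 956288/1247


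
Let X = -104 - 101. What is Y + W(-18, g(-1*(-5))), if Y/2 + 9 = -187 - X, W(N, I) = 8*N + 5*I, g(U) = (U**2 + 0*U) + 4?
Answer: 19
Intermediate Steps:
g(U) = 4 + U**2 (g(U) = (U**2 + 0) + 4 = U**2 + 4 = 4 + U**2)
W(N, I) = 5*I + 8*N
X = -205
Y = 18 (Y = -18 + 2*(-187 - 1*(-205)) = -18 + 2*(-187 + 205) = -18 + 2*18 = -18 + 36 = 18)
Y + W(-18, g(-1*(-5))) = 18 + (5*(4 + (-1*(-5))**2) + 8*(-18)) = 18 + (5*(4 + 5**2) - 144) = 18 + (5*(4 + 25) - 144) = 18 + (5*29 - 144) = 18 + (145 - 144) = 18 + 1 = 19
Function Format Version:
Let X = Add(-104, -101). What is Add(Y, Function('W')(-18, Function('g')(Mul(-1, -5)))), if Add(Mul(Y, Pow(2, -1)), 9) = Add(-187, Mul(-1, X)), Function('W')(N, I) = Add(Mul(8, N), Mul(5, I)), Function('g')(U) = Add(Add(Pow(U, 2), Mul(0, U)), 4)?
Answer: 19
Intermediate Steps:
Function('g')(U) = Add(4, Pow(U, 2)) (Function('g')(U) = Add(Add(Pow(U, 2), 0), 4) = Add(Pow(U, 2), 4) = Add(4, Pow(U, 2)))
Function('W')(N, I) = Add(Mul(5, I), Mul(8, N))
X = -205
Y = 18 (Y = Add(-18, Mul(2, Add(-187, Mul(-1, -205)))) = Add(-18, Mul(2, Add(-187, 205))) = Add(-18, Mul(2, 18)) = Add(-18, 36) = 18)
Add(Y, Function('W')(-18, Function('g')(Mul(-1, -5)))) = Add(18, Add(Mul(5, Add(4, Pow(Mul(-1, -5), 2))), Mul(8, -18))) = Add(18, Add(Mul(5, Add(4, Pow(5, 2))), -144)) = Add(18, Add(Mul(5, Add(4, 25)), -144)) = Add(18, Add(Mul(5, 29), -144)) = Add(18, Add(145, -144)) = Add(18, 1) = 19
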